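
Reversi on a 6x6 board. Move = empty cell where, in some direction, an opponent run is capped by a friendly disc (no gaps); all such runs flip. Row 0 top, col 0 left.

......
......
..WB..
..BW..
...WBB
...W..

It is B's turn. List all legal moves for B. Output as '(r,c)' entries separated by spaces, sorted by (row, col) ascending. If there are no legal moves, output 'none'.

Answer: (1,1) (1,2) (2,1) (3,4) (4,2) (5,4)

Derivation:
(1,1): flips 2 -> legal
(1,2): flips 1 -> legal
(1,3): no bracket -> illegal
(2,1): flips 1 -> legal
(2,4): no bracket -> illegal
(3,1): no bracket -> illegal
(3,4): flips 1 -> legal
(4,2): flips 1 -> legal
(5,2): no bracket -> illegal
(5,4): flips 1 -> legal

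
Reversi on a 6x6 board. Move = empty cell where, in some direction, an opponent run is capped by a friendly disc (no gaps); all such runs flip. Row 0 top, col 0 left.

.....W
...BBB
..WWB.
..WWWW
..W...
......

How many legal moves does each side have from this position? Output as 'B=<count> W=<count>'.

-- B to move --
(0,4): no bracket -> illegal
(1,1): no bracket -> illegal
(1,2): no bracket -> illegal
(2,1): flips 2 -> legal
(2,5): no bracket -> illegal
(3,1): flips 1 -> legal
(4,1): flips 2 -> legal
(4,3): flips 2 -> legal
(4,4): flips 1 -> legal
(4,5): no bracket -> illegal
(5,1): flips 2 -> legal
(5,2): no bracket -> illegal
(5,3): no bracket -> illegal
B mobility = 6
-- W to move --
(0,2): flips 2 -> legal
(0,3): flips 1 -> legal
(0,4): flips 3 -> legal
(1,2): no bracket -> illegal
(2,5): flips 2 -> legal
W mobility = 4

Answer: B=6 W=4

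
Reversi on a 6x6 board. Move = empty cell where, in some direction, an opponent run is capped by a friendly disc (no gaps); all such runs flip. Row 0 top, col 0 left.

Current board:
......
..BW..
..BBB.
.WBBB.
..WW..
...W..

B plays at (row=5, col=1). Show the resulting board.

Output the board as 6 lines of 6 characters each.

Answer: ......
..BW..
..BBB.
.WBBB.
..BW..
.B.W..

Derivation:
Place B at (5,1); scan 8 dirs for brackets.
Dir NW: first cell '.' (not opp) -> no flip
Dir N: first cell '.' (not opp) -> no flip
Dir NE: opp run (4,2) capped by B -> flip
Dir W: first cell '.' (not opp) -> no flip
Dir E: first cell '.' (not opp) -> no flip
Dir SW: edge -> no flip
Dir S: edge -> no flip
Dir SE: edge -> no flip
All flips: (4,2)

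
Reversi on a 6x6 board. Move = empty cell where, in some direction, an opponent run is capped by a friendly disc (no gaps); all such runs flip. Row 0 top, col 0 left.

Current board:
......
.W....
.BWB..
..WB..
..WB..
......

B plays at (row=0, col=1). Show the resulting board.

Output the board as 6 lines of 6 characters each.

Place B at (0,1); scan 8 dirs for brackets.
Dir NW: edge -> no flip
Dir N: edge -> no flip
Dir NE: edge -> no flip
Dir W: first cell '.' (not opp) -> no flip
Dir E: first cell '.' (not opp) -> no flip
Dir SW: first cell '.' (not opp) -> no flip
Dir S: opp run (1,1) capped by B -> flip
Dir SE: first cell '.' (not opp) -> no flip
All flips: (1,1)

Answer: .B....
.B....
.BWB..
..WB..
..WB..
......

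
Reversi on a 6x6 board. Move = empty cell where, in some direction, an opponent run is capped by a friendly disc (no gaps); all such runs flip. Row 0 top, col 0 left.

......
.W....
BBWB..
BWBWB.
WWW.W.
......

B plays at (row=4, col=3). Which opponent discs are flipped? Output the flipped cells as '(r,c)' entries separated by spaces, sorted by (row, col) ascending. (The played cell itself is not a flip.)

Answer: (3,3)

Derivation:
Dir NW: first cell 'B' (not opp) -> no flip
Dir N: opp run (3,3) capped by B -> flip
Dir NE: first cell 'B' (not opp) -> no flip
Dir W: opp run (4,2) (4,1) (4,0), next=edge -> no flip
Dir E: opp run (4,4), next='.' -> no flip
Dir SW: first cell '.' (not opp) -> no flip
Dir S: first cell '.' (not opp) -> no flip
Dir SE: first cell '.' (not opp) -> no flip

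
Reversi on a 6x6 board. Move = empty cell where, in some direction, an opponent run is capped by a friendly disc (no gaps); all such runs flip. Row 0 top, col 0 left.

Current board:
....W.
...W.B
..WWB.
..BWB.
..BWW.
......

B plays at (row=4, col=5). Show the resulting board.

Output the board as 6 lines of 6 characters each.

Place B at (4,5); scan 8 dirs for brackets.
Dir NW: first cell 'B' (not opp) -> no flip
Dir N: first cell '.' (not opp) -> no flip
Dir NE: edge -> no flip
Dir W: opp run (4,4) (4,3) capped by B -> flip
Dir E: edge -> no flip
Dir SW: first cell '.' (not opp) -> no flip
Dir S: first cell '.' (not opp) -> no flip
Dir SE: edge -> no flip
All flips: (4,3) (4,4)

Answer: ....W.
...W.B
..WWB.
..BWB.
..BBBB
......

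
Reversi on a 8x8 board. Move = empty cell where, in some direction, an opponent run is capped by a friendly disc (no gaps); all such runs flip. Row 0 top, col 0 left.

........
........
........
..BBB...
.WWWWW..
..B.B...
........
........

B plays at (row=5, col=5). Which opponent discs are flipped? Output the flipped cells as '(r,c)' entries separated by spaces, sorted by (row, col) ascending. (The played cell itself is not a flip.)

Dir NW: opp run (4,4) capped by B -> flip
Dir N: opp run (4,5), next='.' -> no flip
Dir NE: first cell '.' (not opp) -> no flip
Dir W: first cell 'B' (not opp) -> no flip
Dir E: first cell '.' (not opp) -> no flip
Dir SW: first cell '.' (not opp) -> no flip
Dir S: first cell '.' (not opp) -> no flip
Dir SE: first cell '.' (not opp) -> no flip

Answer: (4,4)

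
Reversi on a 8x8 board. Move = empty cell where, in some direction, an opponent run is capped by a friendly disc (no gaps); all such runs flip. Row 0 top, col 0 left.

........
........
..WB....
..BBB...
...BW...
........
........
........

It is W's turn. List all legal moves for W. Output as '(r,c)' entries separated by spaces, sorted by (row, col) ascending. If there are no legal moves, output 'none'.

Answer: (2,4) (4,2)

Derivation:
(1,2): no bracket -> illegal
(1,3): no bracket -> illegal
(1,4): no bracket -> illegal
(2,1): no bracket -> illegal
(2,4): flips 2 -> legal
(2,5): no bracket -> illegal
(3,1): no bracket -> illegal
(3,5): no bracket -> illegal
(4,1): no bracket -> illegal
(4,2): flips 2 -> legal
(4,5): no bracket -> illegal
(5,2): no bracket -> illegal
(5,3): no bracket -> illegal
(5,4): no bracket -> illegal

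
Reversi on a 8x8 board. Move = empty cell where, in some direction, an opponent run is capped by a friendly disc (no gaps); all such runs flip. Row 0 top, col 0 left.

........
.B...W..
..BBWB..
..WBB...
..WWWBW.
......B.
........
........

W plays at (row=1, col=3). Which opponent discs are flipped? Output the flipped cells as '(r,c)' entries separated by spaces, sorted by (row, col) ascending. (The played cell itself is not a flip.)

Answer: (2,3) (3,3)

Derivation:
Dir NW: first cell '.' (not opp) -> no flip
Dir N: first cell '.' (not opp) -> no flip
Dir NE: first cell '.' (not opp) -> no flip
Dir W: first cell '.' (not opp) -> no flip
Dir E: first cell '.' (not opp) -> no flip
Dir SW: opp run (2,2), next='.' -> no flip
Dir S: opp run (2,3) (3,3) capped by W -> flip
Dir SE: first cell 'W' (not opp) -> no flip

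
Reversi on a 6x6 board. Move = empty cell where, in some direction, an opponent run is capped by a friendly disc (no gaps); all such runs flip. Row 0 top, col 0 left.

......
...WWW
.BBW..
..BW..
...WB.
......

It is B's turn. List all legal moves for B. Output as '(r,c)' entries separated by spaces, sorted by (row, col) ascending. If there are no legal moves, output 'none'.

Answer: (0,4) (0,5) (2,4) (3,4) (4,2) (5,4)

Derivation:
(0,2): no bracket -> illegal
(0,3): no bracket -> illegal
(0,4): flips 1 -> legal
(0,5): flips 2 -> legal
(1,2): no bracket -> illegal
(2,4): flips 1 -> legal
(2,5): no bracket -> illegal
(3,4): flips 1 -> legal
(4,2): flips 1 -> legal
(5,2): no bracket -> illegal
(5,3): no bracket -> illegal
(5,4): flips 1 -> legal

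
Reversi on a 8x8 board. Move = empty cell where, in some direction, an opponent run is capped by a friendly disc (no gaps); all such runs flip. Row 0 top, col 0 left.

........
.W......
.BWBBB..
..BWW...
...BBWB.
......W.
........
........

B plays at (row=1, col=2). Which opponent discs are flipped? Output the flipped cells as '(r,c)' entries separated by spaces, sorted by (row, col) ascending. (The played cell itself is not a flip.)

Answer: (2,2)

Derivation:
Dir NW: first cell '.' (not opp) -> no flip
Dir N: first cell '.' (not opp) -> no flip
Dir NE: first cell '.' (not opp) -> no flip
Dir W: opp run (1,1), next='.' -> no flip
Dir E: first cell '.' (not opp) -> no flip
Dir SW: first cell 'B' (not opp) -> no flip
Dir S: opp run (2,2) capped by B -> flip
Dir SE: first cell 'B' (not opp) -> no flip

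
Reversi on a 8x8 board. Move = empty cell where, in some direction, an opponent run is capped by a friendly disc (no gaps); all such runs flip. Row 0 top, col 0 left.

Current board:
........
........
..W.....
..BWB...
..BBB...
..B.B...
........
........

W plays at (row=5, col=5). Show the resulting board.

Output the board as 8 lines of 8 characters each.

Place W at (5,5); scan 8 dirs for brackets.
Dir NW: opp run (4,4) capped by W -> flip
Dir N: first cell '.' (not opp) -> no flip
Dir NE: first cell '.' (not opp) -> no flip
Dir W: opp run (5,4), next='.' -> no flip
Dir E: first cell '.' (not opp) -> no flip
Dir SW: first cell '.' (not opp) -> no flip
Dir S: first cell '.' (not opp) -> no flip
Dir SE: first cell '.' (not opp) -> no flip
All flips: (4,4)

Answer: ........
........
..W.....
..BWB...
..BBW...
..B.BW..
........
........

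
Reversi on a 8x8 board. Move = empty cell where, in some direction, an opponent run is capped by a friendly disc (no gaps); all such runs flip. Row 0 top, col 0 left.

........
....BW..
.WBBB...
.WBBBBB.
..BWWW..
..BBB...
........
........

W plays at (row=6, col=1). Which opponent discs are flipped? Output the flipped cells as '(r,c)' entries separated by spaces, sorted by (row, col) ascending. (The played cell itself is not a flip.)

Answer: (5,2)

Derivation:
Dir NW: first cell '.' (not opp) -> no flip
Dir N: first cell '.' (not opp) -> no flip
Dir NE: opp run (5,2) capped by W -> flip
Dir W: first cell '.' (not opp) -> no flip
Dir E: first cell '.' (not opp) -> no flip
Dir SW: first cell '.' (not opp) -> no flip
Dir S: first cell '.' (not opp) -> no flip
Dir SE: first cell '.' (not opp) -> no flip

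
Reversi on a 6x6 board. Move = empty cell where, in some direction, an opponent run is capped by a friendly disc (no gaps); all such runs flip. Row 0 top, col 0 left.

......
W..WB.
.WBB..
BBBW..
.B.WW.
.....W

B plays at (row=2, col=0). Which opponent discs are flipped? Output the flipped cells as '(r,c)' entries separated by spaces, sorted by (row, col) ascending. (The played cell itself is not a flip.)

Dir NW: edge -> no flip
Dir N: opp run (1,0), next='.' -> no flip
Dir NE: first cell '.' (not opp) -> no flip
Dir W: edge -> no flip
Dir E: opp run (2,1) capped by B -> flip
Dir SW: edge -> no flip
Dir S: first cell 'B' (not opp) -> no flip
Dir SE: first cell 'B' (not opp) -> no flip

Answer: (2,1)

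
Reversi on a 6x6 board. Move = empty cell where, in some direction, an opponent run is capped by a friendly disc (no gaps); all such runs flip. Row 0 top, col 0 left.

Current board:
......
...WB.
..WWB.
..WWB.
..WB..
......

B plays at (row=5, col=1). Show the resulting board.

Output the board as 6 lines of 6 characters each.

Answer: ......
...WB.
..WWB.
..WBB.
..BB..
.B....

Derivation:
Place B at (5,1); scan 8 dirs for brackets.
Dir NW: first cell '.' (not opp) -> no flip
Dir N: first cell '.' (not opp) -> no flip
Dir NE: opp run (4,2) (3,3) capped by B -> flip
Dir W: first cell '.' (not opp) -> no flip
Dir E: first cell '.' (not opp) -> no flip
Dir SW: edge -> no flip
Dir S: edge -> no flip
Dir SE: edge -> no flip
All flips: (3,3) (4,2)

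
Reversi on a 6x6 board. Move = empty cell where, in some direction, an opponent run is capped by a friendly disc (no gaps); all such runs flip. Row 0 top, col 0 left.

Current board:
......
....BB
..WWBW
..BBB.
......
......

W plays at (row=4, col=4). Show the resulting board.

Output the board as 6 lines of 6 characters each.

Place W at (4,4); scan 8 dirs for brackets.
Dir NW: opp run (3,3) capped by W -> flip
Dir N: opp run (3,4) (2,4) (1,4), next='.' -> no flip
Dir NE: first cell '.' (not opp) -> no flip
Dir W: first cell '.' (not opp) -> no flip
Dir E: first cell '.' (not opp) -> no flip
Dir SW: first cell '.' (not opp) -> no flip
Dir S: first cell '.' (not opp) -> no flip
Dir SE: first cell '.' (not opp) -> no flip
All flips: (3,3)

Answer: ......
....BB
..WWBW
..BWB.
....W.
......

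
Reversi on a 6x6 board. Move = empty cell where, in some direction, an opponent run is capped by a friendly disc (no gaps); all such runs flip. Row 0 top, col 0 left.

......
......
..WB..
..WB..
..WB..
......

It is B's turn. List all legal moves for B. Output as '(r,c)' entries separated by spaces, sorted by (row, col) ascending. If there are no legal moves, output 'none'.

(1,1): flips 1 -> legal
(1,2): no bracket -> illegal
(1,3): no bracket -> illegal
(2,1): flips 2 -> legal
(3,1): flips 1 -> legal
(4,1): flips 2 -> legal
(5,1): flips 1 -> legal
(5,2): no bracket -> illegal
(5,3): no bracket -> illegal

Answer: (1,1) (2,1) (3,1) (4,1) (5,1)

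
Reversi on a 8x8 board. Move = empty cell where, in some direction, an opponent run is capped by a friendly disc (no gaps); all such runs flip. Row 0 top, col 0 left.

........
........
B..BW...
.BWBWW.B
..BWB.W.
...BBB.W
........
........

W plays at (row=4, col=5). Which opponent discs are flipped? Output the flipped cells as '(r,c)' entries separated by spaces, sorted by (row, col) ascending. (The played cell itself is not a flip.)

Answer: (4,4)

Derivation:
Dir NW: first cell 'W' (not opp) -> no flip
Dir N: first cell 'W' (not opp) -> no flip
Dir NE: first cell '.' (not opp) -> no flip
Dir W: opp run (4,4) capped by W -> flip
Dir E: first cell 'W' (not opp) -> no flip
Dir SW: opp run (5,4), next='.' -> no flip
Dir S: opp run (5,5), next='.' -> no flip
Dir SE: first cell '.' (not opp) -> no flip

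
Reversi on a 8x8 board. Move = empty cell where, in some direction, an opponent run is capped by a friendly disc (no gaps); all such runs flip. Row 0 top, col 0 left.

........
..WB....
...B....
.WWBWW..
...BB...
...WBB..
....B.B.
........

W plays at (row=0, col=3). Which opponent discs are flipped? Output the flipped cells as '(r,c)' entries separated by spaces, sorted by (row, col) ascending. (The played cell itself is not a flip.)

Answer: (1,3) (2,3) (3,3) (4,3)

Derivation:
Dir NW: edge -> no flip
Dir N: edge -> no flip
Dir NE: edge -> no flip
Dir W: first cell '.' (not opp) -> no flip
Dir E: first cell '.' (not opp) -> no flip
Dir SW: first cell 'W' (not opp) -> no flip
Dir S: opp run (1,3) (2,3) (3,3) (4,3) capped by W -> flip
Dir SE: first cell '.' (not opp) -> no flip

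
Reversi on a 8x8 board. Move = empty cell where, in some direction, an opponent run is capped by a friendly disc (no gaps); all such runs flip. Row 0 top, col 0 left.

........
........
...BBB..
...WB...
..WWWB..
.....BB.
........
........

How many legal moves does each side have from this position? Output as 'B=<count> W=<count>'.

-- B to move --
(2,2): flips 2 -> legal
(3,1): no bracket -> illegal
(3,2): flips 1 -> legal
(3,5): no bracket -> illegal
(4,1): flips 3 -> legal
(5,1): flips 2 -> legal
(5,2): flips 1 -> legal
(5,3): flips 2 -> legal
(5,4): flips 1 -> legal
B mobility = 7
-- W to move --
(1,2): no bracket -> illegal
(1,3): flips 1 -> legal
(1,4): flips 2 -> legal
(1,5): flips 1 -> legal
(1,6): flips 2 -> legal
(2,2): no bracket -> illegal
(2,6): no bracket -> illegal
(3,2): no bracket -> illegal
(3,5): flips 1 -> legal
(3,6): no bracket -> illegal
(4,6): flips 1 -> legal
(4,7): no bracket -> illegal
(5,4): no bracket -> illegal
(5,7): no bracket -> illegal
(6,4): no bracket -> illegal
(6,5): no bracket -> illegal
(6,6): flips 1 -> legal
(6,7): no bracket -> illegal
W mobility = 7

Answer: B=7 W=7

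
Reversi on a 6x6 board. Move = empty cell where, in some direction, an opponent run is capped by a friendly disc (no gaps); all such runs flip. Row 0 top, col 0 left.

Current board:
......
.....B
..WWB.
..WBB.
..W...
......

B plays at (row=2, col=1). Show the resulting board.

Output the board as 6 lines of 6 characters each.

Place B at (2,1); scan 8 dirs for brackets.
Dir NW: first cell '.' (not opp) -> no flip
Dir N: first cell '.' (not opp) -> no flip
Dir NE: first cell '.' (not opp) -> no flip
Dir W: first cell '.' (not opp) -> no flip
Dir E: opp run (2,2) (2,3) capped by B -> flip
Dir SW: first cell '.' (not opp) -> no flip
Dir S: first cell '.' (not opp) -> no flip
Dir SE: opp run (3,2), next='.' -> no flip
All flips: (2,2) (2,3)

Answer: ......
.....B
.BBBB.
..WBB.
..W...
......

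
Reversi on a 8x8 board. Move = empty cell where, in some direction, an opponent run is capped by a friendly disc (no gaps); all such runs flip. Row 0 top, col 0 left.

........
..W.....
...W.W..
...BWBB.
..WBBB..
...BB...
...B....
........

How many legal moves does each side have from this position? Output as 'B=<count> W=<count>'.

-- B to move --
(0,1): flips 3 -> legal
(0,2): no bracket -> illegal
(0,3): no bracket -> illegal
(1,1): no bracket -> illegal
(1,3): flips 1 -> legal
(1,4): flips 1 -> legal
(1,5): flips 1 -> legal
(1,6): flips 2 -> legal
(2,1): no bracket -> illegal
(2,2): no bracket -> illegal
(2,4): flips 1 -> legal
(2,6): no bracket -> illegal
(3,1): flips 1 -> legal
(3,2): no bracket -> illegal
(4,1): flips 1 -> legal
(5,1): flips 1 -> legal
(5,2): no bracket -> illegal
B mobility = 9
-- W to move --
(2,2): no bracket -> illegal
(2,4): flips 1 -> legal
(2,6): no bracket -> illegal
(2,7): no bracket -> illegal
(3,2): flips 1 -> legal
(3,7): flips 2 -> legal
(4,6): flips 3 -> legal
(4,7): flips 1 -> legal
(5,2): flips 1 -> legal
(5,5): flips 2 -> legal
(5,6): flips 1 -> legal
(6,2): no bracket -> illegal
(6,4): flips 3 -> legal
(6,5): no bracket -> illegal
(7,2): no bracket -> illegal
(7,3): flips 4 -> legal
(7,4): no bracket -> illegal
W mobility = 10

Answer: B=9 W=10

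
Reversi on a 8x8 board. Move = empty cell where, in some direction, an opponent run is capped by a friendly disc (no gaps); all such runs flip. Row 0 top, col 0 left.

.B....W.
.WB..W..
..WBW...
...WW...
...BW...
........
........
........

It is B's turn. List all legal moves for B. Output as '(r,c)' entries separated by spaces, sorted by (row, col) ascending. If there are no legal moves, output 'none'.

Answer: (1,0) (2,1) (2,5) (3,2) (4,5)

Derivation:
(0,0): no bracket -> illegal
(0,2): no bracket -> illegal
(0,4): no bracket -> illegal
(0,5): no bracket -> illegal
(0,7): no bracket -> illegal
(1,0): flips 1 -> legal
(1,3): no bracket -> illegal
(1,4): no bracket -> illegal
(1,6): no bracket -> illegal
(1,7): no bracket -> illegal
(2,0): no bracket -> illegal
(2,1): flips 2 -> legal
(2,5): flips 2 -> legal
(2,6): no bracket -> illegal
(3,1): no bracket -> illegal
(3,2): flips 1 -> legal
(3,5): no bracket -> illegal
(4,2): no bracket -> illegal
(4,5): flips 2 -> legal
(5,3): no bracket -> illegal
(5,4): no bracket -> illegal
(5,5): no bracket -> illegal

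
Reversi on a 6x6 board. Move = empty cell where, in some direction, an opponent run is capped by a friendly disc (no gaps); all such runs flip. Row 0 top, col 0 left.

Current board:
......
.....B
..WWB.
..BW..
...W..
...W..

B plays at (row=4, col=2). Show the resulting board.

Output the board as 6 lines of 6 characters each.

Place B at (4,2); scan 8 dirs for brackets.
Dir NW: first cell '.' (not opp) -> no flip
Dir N: first cell 'B' (not opp) -> no flip
Dir NE: opp run (3,3) capped by B -> flip
Dir W: first cell '.' (not opp) -> no flip
Dir E: opp run (4,3), next='.' -> no flip
Dir SW: first cell '.' (not opp) -> no flip
Dir S: first cell '.' (not opp) -> no flip
Dir SE: opp run (5,3), next=edge -> no flip
All flips: (3,3)

Answer: ......
.....B
..WWB.
..BB..
..BW..
...W..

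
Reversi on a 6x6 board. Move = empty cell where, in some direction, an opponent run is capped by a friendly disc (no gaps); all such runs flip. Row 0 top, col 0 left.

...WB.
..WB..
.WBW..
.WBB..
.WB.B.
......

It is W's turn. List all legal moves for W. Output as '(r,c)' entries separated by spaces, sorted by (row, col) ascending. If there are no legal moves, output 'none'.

Answer: (0,5) (1,4) (3,4) (4,3) (5,2) (5,3)

Derivation:
(0,2): no bracket -> illegal
(0,5): flips 1 -> legal
(1,1): no bracket -> illegal
(1,4): flips 1 -> legal
(1,5): no bracket -> illegal
(2,4): no bracket -> illegal
(3,4): flips 2 -> legal
(3,5): no bracket -> illegal
(4,3): flips 3 -> legal
(4,5): no bracket -> illegal
(5,1): no bracket -> illegal
(5,2): flips 3 -> legal
(5,3): flips 1 -> legal
(5,4): no bracket -> illegal
(5,5): no bracket -> illegal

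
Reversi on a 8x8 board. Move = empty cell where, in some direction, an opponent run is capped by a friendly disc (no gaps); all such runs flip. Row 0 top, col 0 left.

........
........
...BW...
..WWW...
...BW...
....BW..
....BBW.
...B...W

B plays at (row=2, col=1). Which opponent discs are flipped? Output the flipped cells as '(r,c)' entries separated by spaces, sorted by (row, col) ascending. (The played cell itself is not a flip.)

Dir NW: first cell '.' (not opp) -> no flip
Dir N: first cell '.' (not opp) -> no flip
Dir NE: first cell '.' (not opp) -> no flip
Dir W: first cell '.' (not opp) -> no flip
Dir E: first cell '.' (not opp) -> no flip
Dir SW: first cell '.' (not opp) -> no flip
Dir S: first cell '.' (not opp) -> no flip
Dir SE: opp run (3,2) capped by B -> flip

Answer: (3,2)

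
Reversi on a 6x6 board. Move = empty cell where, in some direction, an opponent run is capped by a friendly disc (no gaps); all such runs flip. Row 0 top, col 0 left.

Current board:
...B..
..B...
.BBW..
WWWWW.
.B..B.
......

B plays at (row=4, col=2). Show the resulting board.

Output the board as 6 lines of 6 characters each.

Place B at (4,2); scan 8 dirs for brackets.
Dir NW: opp run (3,1), next='.' -> no flip
Dir N: opp run (3,2) capped by B -> flip
Dir NE: opp run (3,3), next='.' -> no flip
Dir W: first cell 'B' (not opp) -> no flip
Dir E: first cell '.' (not opp) -> no flip
Dir SW: first cell '.' (not opp) -> no flip
Dir S: first cell '.' (not opp) -> no flip
Dir SE: first cell '.' (not opp) -> no flip
All flips: (3,2)

Answer: ...B..
..B...
.BBW..
WWBWW.
.BB.B.
......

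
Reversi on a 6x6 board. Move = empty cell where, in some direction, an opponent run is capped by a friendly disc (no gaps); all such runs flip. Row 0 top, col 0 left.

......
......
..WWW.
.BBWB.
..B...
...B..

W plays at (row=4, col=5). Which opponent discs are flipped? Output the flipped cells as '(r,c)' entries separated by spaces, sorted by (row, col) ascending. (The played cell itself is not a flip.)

Answer: (3,4)

Derivation:
Dir NW: opp run (3,4) capped by W -> flip
Dir N: first cell '.' (not opp) -> no flip
Dir NE: edge -> no flip
Dir W: first cell '.' (not opp) -> no flip
Dir E: edge -> no flip
Dir SW: first cell '.' (not opp) -> no flip
Dir S: first cell '.' (not opp) -> no flip
Dir SE: edge -> no flip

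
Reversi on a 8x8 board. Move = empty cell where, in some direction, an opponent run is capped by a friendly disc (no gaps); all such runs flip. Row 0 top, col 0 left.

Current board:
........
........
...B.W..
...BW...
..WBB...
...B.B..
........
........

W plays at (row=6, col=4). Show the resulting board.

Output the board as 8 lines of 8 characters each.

Answer: ........
........
...B.W..
...BW...
..WBB...
...W.B..
....W...
........

Derivation:
Place W at (6,4); scan 8 dirs for brackets.
Dir NW: opp run (5,3) capped by W -> flip
Dir N: first cell '.' (not opp) -> no flip
Dir NE: opp run (5,5), next='.' -> no flip
Dir W: first cell '.' (not opp) -> no flip
Dir E: first cell '.' (not opp) -> no flip
Dir SW: first cell '.' (not opp) -> no flip
Dir S: first cell '.' (not opp) -> no flip
Dir SE: first cell '.' (not opp) -> no flip
All flips: (5,3)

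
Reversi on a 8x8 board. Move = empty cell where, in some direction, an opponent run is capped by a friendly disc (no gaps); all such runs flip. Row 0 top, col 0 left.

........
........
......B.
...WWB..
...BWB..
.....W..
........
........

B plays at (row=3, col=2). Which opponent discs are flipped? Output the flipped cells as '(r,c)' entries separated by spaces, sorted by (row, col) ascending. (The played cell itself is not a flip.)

Dir NW: first cell '.' (not opp) -> no flip
Dir N: first cell '.' (not opp) -> no flip
Dir NE: first cell '.' (not opp) -> no flip
Dir W: first cell '.' (not opp) -> no flip
Dir E: opp run (3,3) (3,4) capped by B -> flip
Dir SW: first cell '.' (not opp) -> no flip
Dir S: first cell '.' (not opp) -> no flip
Dir SE: first cell 'B' (not opp) -> no flip

Answer: (3,3) (3,4)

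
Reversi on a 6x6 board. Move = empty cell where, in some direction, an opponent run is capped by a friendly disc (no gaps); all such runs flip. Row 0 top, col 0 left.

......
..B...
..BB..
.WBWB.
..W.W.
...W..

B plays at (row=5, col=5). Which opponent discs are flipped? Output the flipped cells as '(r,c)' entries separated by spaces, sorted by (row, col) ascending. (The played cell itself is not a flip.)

Answer: (3,3) (4,4)

Derivation:
Dir NW: opp run (4,4) (3,3) capped by B -> flip
Dir N: first cell '.' (not opp) -> no flip
Dir NE: edge -> no flip
Dir W: first cell '.' (not opp) -> no flip
Dir E: edge -> no flip
Dir SW: edge -> no flip
Dir S: edge -> no flip
Dir SE: edge -> no flip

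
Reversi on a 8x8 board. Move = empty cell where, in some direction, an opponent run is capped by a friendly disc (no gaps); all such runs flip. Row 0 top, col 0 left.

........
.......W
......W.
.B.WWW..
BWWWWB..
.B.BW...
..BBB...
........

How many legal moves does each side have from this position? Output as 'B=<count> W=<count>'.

-- B to move --
(0,6): no bracket -> illegal
(0,7): no bracket -> illegal
(1,5): no bracket -> illegal
(1,6): no bracket -> illegal
(2,2): no bracket -> illegal
(2,3): flips 3 -> legal
(2,4): flips 5 -> legal
(2,5): flips 1 -> legal
(2,7): no bracket -> illegal
(3,0): no bracket -> illegal
(3,2): no bracket -> illegal
(3,6): no bracket -> illegal
(3,7): no bracket -> illegal
(4,6): no bracket -> illegal
(5,0): no bracket -> illegal
(5,2): no bracket -> illegal
(5,5): flips 1 -> legal
(6,5): no bracket -> illegal
B mobility = 4
-- W to move --
(2,0): flips 1 -> legal
(2,1): flips 1 -> legal
(2,2): no bracket -> illegal
(3,0): no bracket -> illegal
(3,2): no bracket -> illegal
(3,6): flips 1 -> legal
(4,6): flips 1 -> legal
(5,0): no bracket -> illegal
(5,2): flips 1 -> legal
(5,5): flips 1 -> legal
(5,6): flips 1 -> legal
(6,0): flips 1 -> legal
(6,1): flips 1 -> legal
(6,5): no bracket -> illegal
(7,1): flips 2 -> legal
(7,2): flips 1 -> legal
(7,3): flips 2 -> legal
(7,4): flips 1 -> legal
(7,5): flips 2 -> legal
W mobility = 14

Answer: B=4 W=14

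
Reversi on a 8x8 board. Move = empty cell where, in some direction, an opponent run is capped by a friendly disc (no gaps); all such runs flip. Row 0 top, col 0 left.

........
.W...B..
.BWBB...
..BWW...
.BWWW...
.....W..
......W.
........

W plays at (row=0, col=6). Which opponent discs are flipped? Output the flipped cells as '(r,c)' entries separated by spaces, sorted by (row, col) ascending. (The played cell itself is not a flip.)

Dir NW: edge -> no flip
Dir N: edge -> no flip
Dir NE: edge -> no flip
Dir W: first cell '.' (not opp) -> no flip
Dir E: first cell '.' (not opp) -> no flip
Dir SW: opp run (1,5) (2,4) capped by W -> flip
Dir S: first cell '.' (not opp) -> no flip
Dir SE: first cell '.' (not opp) -> no flip

Answer: (1,5) (2,4)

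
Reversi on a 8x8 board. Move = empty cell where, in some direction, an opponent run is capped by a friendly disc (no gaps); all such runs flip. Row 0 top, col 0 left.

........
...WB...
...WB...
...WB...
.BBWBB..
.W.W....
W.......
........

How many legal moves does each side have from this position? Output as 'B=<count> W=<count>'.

-- B to move --
(0,2): flips 1 -> legal
(0,3): no bracket -> illegal
(0,4): no bracket -> illegal
(1,2): flips 2 -> legal
(2,2): flips 2 -> legal
(3,2): flips 2 -> legal
(4,0): no bracket -> illegal
(5,0): no bracket -> illegal
(5,2): flips 1 -> legal
(5,4): no bracket -> illegal
(6,1): flips 1 -> legal
(6,2): flips 1 -> legal
(6,3): no bracket -> illegal
(6,4): flips 1 -> legal
(7,0): no bracket -> illegal
(7,1): no bracket -> illegal
B mobility = 8
-- W to move --
(0,3): no bracket -> illegal
(0,4): no bracket -> illegal
(0,5): flips 1 -> legal
(1,5): flips 2 -> legal
(2,5): flips 2 -> legal
(3,0): no bracket -> illegal
(3,1): flips 2 -> legal
(3,2): no bracket -> illegal
(3,5): flips 3 -> legal
(3,6): no bracket -> illegal
(4,0): flips 2 -> legal
(4,6): flips 2 -> legal
(5,0): no bracket -> illegal
(5,2): no bracket -> illegal
(5,4): no bracket -> illegal
(5,5): flips 1 -> legal
(5,6): flips 2 -> legal
W mobility = 9

Answer: B=8 W=9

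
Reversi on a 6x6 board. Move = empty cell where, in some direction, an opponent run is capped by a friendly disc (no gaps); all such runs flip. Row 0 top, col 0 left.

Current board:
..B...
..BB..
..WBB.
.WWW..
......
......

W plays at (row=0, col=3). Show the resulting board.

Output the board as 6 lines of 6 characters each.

Place W at (0,3); scan 8 dirs for brackets.
Dir NW: edge -> no flip
Dir N: edge -> no flip
Dir NE: edge -> no flip
Dir W: opp run (0,2), next='.' -> no flip
Dir E: first cell '.' (not opp) -> no flip
Dir SW: opp run (1,2), next='.' -> no flip
Dir S: opp run (1,3) (2,3) capped by W -> flip
Dir SE: first cell '.' (not opp) -> no flip
All flips: (1,3) (2,3)

Answer: ..BW..
..BW..
..WWB.
.WWW..
......
......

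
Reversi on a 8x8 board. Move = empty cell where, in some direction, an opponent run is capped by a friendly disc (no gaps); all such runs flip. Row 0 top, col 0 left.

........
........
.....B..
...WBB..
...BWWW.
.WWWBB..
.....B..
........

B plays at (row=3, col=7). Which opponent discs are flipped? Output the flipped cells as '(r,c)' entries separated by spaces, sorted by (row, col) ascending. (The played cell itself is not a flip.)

Dir NW: first cell '.' (not opp) -> no flip
Dir N: first cell '.' (not opp) -> no flip
Dir NE: edge -> no flip
Dir W: first cell '.' (not opp) -> no flip
Dir E: edge -> no flip
Dir SW: opp run (4,6) capped by B -> flip
Dir S: first cell '.' (not opp) -> no flip
Dir SE: edge -> no flip

Answer: (4,6)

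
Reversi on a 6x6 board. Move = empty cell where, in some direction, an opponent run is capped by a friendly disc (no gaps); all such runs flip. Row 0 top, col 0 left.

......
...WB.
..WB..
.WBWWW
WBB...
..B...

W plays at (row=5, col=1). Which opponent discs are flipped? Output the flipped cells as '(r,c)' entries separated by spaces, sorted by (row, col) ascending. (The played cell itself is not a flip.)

Answer: (4,1) (4,2)

Derivation:
Dir NW: first cell 'W' (not opp) -> no flip
Dir N: opp run (4,1) capped by W -> flip
Dir NE: opp run (4,2) capped by W -> flip
Dir W: first cell '.' (not opp) -> no flip
Dir E: opp run (5,2), next='.' -> no flip
Dir SW: edge -> no flip
Dir S: edge -> no flip
Dir SE: edge -> no flip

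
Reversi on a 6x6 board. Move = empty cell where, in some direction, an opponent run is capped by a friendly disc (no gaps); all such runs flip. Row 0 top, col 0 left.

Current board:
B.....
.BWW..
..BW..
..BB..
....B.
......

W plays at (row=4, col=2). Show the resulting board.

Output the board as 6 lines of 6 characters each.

Place W at (4,2); scan 8 dirs for brackets.
Dir NW: first cell '.' (not opp) -> no flip
Dir N: opp run (3,2) (2,2) capped by W -> flip
Dir NE: opp run (3,3), next='.' -> no flip
Dir W: first cell '.' (not opp) -> no flip
Dir E: first cell '.' (not opp) -> no flip
Dir SW: first cell '.' (not opp) -> no flip
Dir S: first cell '.' (not opp) -> no flip
Dir SE: first cell '.' (not opp) -> no flip
All flips: (2,2) (3,2)

Answer: B.....
.BWW..
..WW..
..WB..
..W.B.
......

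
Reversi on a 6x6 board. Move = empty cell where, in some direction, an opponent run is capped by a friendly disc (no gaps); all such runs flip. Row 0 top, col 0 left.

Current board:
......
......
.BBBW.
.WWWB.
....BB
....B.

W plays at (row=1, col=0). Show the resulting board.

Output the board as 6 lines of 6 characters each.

Place W at (1,0); scan 8 dirs for brackets.
Dir NW: edge -> no flip
Dir N: first cell '.' (not opp) -> no flip
Dir NE: first cell '.' (not opp) -> no flip
Dir W: edge -> no flip
Dir E: first cell '.' (not opp) -> no flip
Dir SW: edge -> no flip
Dir S: first cell '.' (not opp) -> no flip
Dir SE: opp run (2,1) capped by W -> flip
All flips: (2,1)

Answer: ......
W.....
.WBBW.
.WWWB.
....BB
....B.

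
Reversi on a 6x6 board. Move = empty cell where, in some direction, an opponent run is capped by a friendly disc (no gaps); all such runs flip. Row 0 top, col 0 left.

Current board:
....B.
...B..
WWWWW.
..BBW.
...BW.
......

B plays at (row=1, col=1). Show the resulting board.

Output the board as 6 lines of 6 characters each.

Answer: ....B.
.B.B..
WWBWW.
..BBW.
...BW.
......

Derivation:
Place B at (1,1); scan 8 dirs for brackets.
Dir NW: first cell '.' (not opp) -> no flip
Dir N: first cell '.' (not opp) -> no flip
Dir NE: first cell '.' (not opp) -> no flip
Dir W: first cell '.' (not opp) -> no flip
Dir E: first cell '.' (not opp) -> no flip
Dir SW: opp run (2,0), next=edge -> no flip
Dir S: opp run (2,1), next='.' -> no flip
Dir SE: opp run (2,2) capped by B -> flip
All flips: (2,2)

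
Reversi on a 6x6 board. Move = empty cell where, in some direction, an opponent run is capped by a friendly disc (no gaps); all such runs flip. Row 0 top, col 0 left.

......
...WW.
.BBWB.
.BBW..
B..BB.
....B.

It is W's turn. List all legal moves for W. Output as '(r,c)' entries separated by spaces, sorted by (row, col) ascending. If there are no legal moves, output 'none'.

Answer: (1,1) (1,5) (2,0) (2,5) (3,0) (3,4) (3,5) (4,1) (5,3) (5,5)

Derivation:
(1,0): no bracket -> illegal
(1,1): flips 1 -> legal
(1,2): no bracket -> illegal
(1,5): flips 1 -> legal
(2,0): flips 2 -> legal
(2,5): flips 1 -> legal
(3,0): flips 2 -> legal
(3,4): flips 1 -> legal
(3,5): flips 1 -> legal
(4,1): flips 1 -> legal
(4,2): no bracket -> illegal
(4,5): no bracket -> illegal
(5,0): no bracket -> illegal
(5,1): no bracket -> illegal
(5,2): no bracket -> illegal
(5,3): flips 1 -> legal
(5,5): flips 1 -> legal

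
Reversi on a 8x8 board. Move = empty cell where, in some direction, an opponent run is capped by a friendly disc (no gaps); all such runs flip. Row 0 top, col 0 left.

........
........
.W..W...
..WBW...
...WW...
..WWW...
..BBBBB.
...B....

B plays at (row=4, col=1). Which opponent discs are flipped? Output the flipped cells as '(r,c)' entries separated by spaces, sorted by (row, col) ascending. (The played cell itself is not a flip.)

Dir NW: first cell '.' (not opp) -> no flip
Dir N: first cell '.' (not opp) -> no flip
Dir NE: opp run (3,2), next='.' -> no flip
Dir W: first cell '.' (not opp) -> no flip
Dir E: first cell '.' (not opp) -> no flip
Dir SW: first cell '.' (not opp) -> no flip
Dir S: first cell '.' (not opp) -> no flip
Dir SE: opp run (5,2) capped by B -> flip

Answer: (5,2)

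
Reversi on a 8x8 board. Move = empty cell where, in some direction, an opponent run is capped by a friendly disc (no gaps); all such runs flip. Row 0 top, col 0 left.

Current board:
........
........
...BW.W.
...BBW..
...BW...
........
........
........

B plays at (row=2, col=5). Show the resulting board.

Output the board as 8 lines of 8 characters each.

Answer: ........
........
...BBBW.
...BBW..
...BW...
........
........
........

Derivation:
Place B at (2,5); scan 8 dirs for brackets.
Dir NW: first cell '.' (not opp) -> no flip
Dir N: first cell '.' (not opp) -> no flip
Dir NE: first cell '.' (not opp) -> no flip
Dir W: opp run (2,4) capped by B -> flip
Dir E: opp run (2,6), next='.' -> no flip
Dir SW: first cell 'B' (not opp) -> no flip
Dir S: opp run (3,5), next='.' -> no flip
Dir SE: first cell '.' (not opp) -> no flip
All flips: (2,4)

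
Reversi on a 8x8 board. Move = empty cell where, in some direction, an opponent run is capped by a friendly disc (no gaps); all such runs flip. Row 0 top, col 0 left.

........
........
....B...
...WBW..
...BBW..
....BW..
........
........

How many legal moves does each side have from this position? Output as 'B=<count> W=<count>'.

-- B to move --
(2,2): flips 1 -> legal
(2,3): flips 1 -> legal
(2,5): no bracket -> illegal
(2,6): flips 1 -> legal
(3,2): flips 1 -> legal
(3,6): flips 2 -> legal
(4,2): flips 1 -> legal
(4,6): flips 2 -> legal
(5,6): flips 2 -> legal
(6,4): no bracket -> illegal
(6,5): no bracket -> illegal
(6,6): flips 1 -> legal
B mobility = 9
-- W to move --
(1,3): flips 1 -> legal
(1,4): no bracket -> illegal
(1,5): flips 1 -> legal
(2,3): flips 1 -> legal
(2,5): no bracket -> illegal
(3,2): no bracket -> illegal
(4,2): flips 2 -> legal
(5,2): no bracket -> illegal
(5,3): flips 3 -> legal
(6,3): flips 1 -> legal
(6,4): no bracket -> illegal
(6,5): no bracket -> illegal
W mobility = 6

Answer: B=9 W=6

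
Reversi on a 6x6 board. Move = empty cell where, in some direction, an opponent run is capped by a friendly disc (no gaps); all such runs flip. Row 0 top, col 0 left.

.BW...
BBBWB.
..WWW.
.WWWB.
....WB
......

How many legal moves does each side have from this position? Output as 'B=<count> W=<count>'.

Answer: B=7 W=6

Derivation:
-- B to move --
(0,3): flips 1 -> legal
(0,4): no bracket -> illegal
(1,5): no bracket -> illegal
(2,0): no bracket -> illegal
(2,1): no bracket -> illegal
(2,5): no bracket -> illegal
(3,0): flips 3 -> legal
(3,5): no bracket -> illegal
(4,0): no bracket -> illegal
(4,1): flips 2 -> legal
(4,2): flips 2 -> legal
(4,3): flips 1 -> legal
(5,3): no bracket -> illegal
(5,4): flips 1 -> legal
(5,5): flips 3 -> legal
B mobility = 7
-- W to move --
(0,0): flips 2 -> legal
(0,3): no bracket -> illegal
(0,4): flips 1 -> legal
(0,5): flips 1 -> legal
(1,5): flips 1 -> legal
(2,0): flips 1 -> legal
(2,1): no bracket -> illegal
(2,5): no bracket -> illegal
(3,5): flips 1 -> legal
(4,3): no bracket -> illegal
(5,4): no bracket -> illegal
(5,5): no bracket -> illegal
W mobility = 6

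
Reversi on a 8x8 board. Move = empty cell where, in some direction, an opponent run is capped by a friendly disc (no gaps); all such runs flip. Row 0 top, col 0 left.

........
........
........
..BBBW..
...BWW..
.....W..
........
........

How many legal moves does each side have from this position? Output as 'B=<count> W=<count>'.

Answer: B=5 W=5

Derivation:
-- B to move --
(2,4): no bracket -> illegal
(2,5): no bracket -> illegal
(2,6): no bracket -> illegal
(3,6): flips 1 -> legal
(4,6): flips 2 -> legal
(5,3): no bracket -> illegal
(5,4): flips 1 -> legal
(5,6): flips 1 -> legal
(6,4): no bracket -> illegal
(6,5): no bracket -> illegal
(6,6): flips 2 -> legal
B mobility = 5
-- W to move --
(2,1): no bracket -> illegal
(2,2): flips 1 -> legal
(2,3): flips 1 -> legal
(2,4): flips 1 -> legal
(2,5): no bracket -> illegal
(3,1): flips 3 -> legal
(4,1): no bracket -> illegal
(4,2): flips 1 -> legal
(5,2): no bracket -> illegal
(5,3): no bracket -> illegal
(5,4): no bracket -> illegal
W mobility = 5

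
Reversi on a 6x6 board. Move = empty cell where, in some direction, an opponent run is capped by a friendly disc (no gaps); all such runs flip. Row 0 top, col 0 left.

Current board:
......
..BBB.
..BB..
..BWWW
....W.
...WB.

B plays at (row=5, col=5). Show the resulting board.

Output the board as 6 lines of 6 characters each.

Place B at (5,5); scan 8 dirs for brackets.
Dir NW: opp run (4,4) (3,3) capped by B -> flip
Dir N: first cell '.' (not opp) -> no flip
Dir NE: edge -> no flip
Dir W: first cell 'B' (not opp) -> no flip
Dir E: edge -> no flip
Dir SW: edge -> no flip
Dir S: edge -> no flip
Dir SE: edge -> no flip
All flips: (3,3) (4,4)

Answer: ......
..BBB.
..BB..
..BBWW
....B.
...WBB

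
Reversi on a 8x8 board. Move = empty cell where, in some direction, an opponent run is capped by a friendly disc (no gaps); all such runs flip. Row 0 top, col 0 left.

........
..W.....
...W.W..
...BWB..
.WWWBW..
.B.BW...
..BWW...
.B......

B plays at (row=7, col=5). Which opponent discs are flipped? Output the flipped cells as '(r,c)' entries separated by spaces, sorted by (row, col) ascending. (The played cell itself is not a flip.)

Dir NW: opp run (6,4) capped by B -> flip
Dir N: first cell '.' (not opp) -> no flip
Dir NE: first cell '.' (not opp) -> no flip
Dir W: first cell '.' (not opp) -> no flip
Dir E: first cell '.' (not opp) -> no flip
Dir SW: edge -> no flip
Dir S: edge -> no flip
Dir SE: edge -> no flip

Answer: (6,4)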